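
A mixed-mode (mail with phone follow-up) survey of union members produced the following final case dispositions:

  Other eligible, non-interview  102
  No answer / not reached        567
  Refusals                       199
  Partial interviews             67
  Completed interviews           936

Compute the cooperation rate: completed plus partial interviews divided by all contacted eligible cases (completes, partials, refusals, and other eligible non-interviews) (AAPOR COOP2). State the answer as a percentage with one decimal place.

76.9%

Top → 936 + 67 = 1003
Base → 936 + 67 + 199 + 102 = 1304
COOP2 = 1003 / 1304 = 0.7692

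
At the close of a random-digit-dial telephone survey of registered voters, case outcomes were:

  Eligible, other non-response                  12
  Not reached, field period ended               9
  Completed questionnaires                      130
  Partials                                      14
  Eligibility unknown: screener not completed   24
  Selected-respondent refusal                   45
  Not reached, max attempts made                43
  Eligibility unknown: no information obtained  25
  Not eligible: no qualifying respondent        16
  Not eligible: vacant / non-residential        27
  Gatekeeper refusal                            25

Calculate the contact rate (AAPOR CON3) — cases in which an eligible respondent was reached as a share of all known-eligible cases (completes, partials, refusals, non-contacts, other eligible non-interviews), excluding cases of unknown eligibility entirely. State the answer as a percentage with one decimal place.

81.3%

Refusals = 25 + 45 = 70
No answer / not reached = 9 + 43 = 52
Undetermined eligibility = 24 + 25 = 49
Out of scope = 16 + 27 = 43
Numerator → 130 + 14 + 70 + 12 = 226
Denominator → 130 + 14 + 70 + 52 + 12 = 278
CON3 = 226 / 278 = 0.8129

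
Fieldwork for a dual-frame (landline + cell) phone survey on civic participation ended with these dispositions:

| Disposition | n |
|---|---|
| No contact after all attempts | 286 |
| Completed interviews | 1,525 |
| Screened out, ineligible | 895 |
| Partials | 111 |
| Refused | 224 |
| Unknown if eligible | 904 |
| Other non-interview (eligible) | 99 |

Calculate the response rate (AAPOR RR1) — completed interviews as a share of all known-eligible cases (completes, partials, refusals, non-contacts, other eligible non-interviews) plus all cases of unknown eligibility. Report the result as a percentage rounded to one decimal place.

Numerator = 1525
Denominator = 1525 + 111 + 224 + 286 + 99 + 904 = 3149
RR1 = 1525 / 3149 = 0.4843

48.4%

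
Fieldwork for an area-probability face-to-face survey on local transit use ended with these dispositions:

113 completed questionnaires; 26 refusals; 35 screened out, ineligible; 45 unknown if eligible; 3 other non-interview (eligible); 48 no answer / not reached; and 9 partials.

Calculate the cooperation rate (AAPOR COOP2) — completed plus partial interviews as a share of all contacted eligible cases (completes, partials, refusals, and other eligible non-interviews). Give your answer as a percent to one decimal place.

Num: 113 + 9 = 122
Denom: 113 + 9 + 26 + 3 = 151
COOP2 = 122 / 151 = 0.8079

80.8%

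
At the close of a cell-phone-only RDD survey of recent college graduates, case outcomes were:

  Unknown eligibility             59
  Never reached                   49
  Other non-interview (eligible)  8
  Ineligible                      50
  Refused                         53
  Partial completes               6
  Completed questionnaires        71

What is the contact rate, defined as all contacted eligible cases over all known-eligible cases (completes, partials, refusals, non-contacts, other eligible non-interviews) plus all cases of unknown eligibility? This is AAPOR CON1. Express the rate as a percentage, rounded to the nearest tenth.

Num → 71 + 6 + 53 + 8 = 138
Base → 71 + 6 + 53 + 49 + 8 + 59 = 246
CON1 = 138 / 246 = 0.5610

56.1%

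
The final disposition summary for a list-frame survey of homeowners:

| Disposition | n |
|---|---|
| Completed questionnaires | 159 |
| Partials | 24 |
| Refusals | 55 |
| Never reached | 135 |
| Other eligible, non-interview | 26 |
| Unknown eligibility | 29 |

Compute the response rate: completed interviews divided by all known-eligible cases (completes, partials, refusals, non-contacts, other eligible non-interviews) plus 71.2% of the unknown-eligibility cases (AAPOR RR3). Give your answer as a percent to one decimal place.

37.9%

Num: 159
Known eligible: 159 + 24 + 55 + 135 + 26 = 399
Eligible share of unknowns: 0.7120 × 29 = 20.65
Denom: 399 + 20.65 = 419.65
RR3 = 159 / 419.65 = 0.3789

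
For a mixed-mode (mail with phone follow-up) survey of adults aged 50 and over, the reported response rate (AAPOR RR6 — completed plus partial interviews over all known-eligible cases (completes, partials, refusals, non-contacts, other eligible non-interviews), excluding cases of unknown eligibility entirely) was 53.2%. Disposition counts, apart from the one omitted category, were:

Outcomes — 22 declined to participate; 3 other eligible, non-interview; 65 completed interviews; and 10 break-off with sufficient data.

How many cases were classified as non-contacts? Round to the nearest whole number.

Numerator: 65 + 10 = 75
RR6 = 75 / D = 0.532
D = 75 / 0.532 = 141.0
Rest of base = 100
non-contacts = 141.0 − 100 ≈ 41

41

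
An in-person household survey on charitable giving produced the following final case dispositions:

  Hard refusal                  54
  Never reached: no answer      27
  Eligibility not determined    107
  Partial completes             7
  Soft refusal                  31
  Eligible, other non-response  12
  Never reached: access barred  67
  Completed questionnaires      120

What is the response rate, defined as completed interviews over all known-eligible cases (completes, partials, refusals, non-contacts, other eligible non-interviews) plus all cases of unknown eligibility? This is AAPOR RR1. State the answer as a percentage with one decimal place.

Refusal or break-off = 54 + 31 = 85
No contact after all attempts = 27 + 67 = 94
Top → 120
Denominator → 120 + 7 + 85 + 94 + 12 + 107 = 425
RR1 = 120 / 425 = 0.2824

28.2%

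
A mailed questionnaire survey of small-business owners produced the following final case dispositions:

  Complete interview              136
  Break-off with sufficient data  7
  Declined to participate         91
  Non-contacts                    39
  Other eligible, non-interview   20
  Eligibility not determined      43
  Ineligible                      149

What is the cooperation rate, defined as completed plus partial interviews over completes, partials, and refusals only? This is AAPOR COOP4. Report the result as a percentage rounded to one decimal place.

61.1%

Top: 136 + 7 = 143
Denominator: 136 + 7 + 91 = 234
COOP4 = 143 / 234 = 0.6111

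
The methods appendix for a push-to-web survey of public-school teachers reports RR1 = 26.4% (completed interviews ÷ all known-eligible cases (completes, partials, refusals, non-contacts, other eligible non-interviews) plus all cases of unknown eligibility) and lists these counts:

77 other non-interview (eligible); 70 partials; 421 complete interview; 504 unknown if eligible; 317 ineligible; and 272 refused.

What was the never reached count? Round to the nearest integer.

251

RR1 = 421 / D = 0.264
D = 421 / 0.264 = 1594.7
Other denominator terms total 1344
never reached = 1594.7 − 1344 ≈ 251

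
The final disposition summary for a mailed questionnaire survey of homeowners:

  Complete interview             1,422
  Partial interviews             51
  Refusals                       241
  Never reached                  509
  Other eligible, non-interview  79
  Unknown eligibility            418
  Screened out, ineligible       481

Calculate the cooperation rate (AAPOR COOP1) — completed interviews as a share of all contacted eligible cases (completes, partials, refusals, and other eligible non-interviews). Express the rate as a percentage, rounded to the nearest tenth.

79.3%

Top → 1422
Base → 1422 + 51 + 241 + 79 = 1793
COOP1 = 1422 / 1793 = 0.7931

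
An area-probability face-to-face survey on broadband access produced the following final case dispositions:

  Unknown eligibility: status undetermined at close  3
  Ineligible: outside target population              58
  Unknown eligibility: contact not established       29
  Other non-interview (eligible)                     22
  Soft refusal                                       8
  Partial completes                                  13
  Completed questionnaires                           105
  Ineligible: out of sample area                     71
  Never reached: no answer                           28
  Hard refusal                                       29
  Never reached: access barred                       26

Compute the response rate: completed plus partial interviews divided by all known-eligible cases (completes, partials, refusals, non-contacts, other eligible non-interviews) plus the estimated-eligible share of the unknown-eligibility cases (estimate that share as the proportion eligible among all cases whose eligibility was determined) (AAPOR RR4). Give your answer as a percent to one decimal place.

Refused = 29 + 8 = 37
Non-contacts = 28 + 26 = 54
Unknown eligibility = 29 + 3 = 32
Ineligible = 58 + 71 = 129
Numerator = 105 + 13 = 118
Determined eligible = 105 + 13 + 37 + 54 + 22 = 231
e = 231 / (231 + 129) = 231 / 360 = 0.6417
e × U = 0.6417 × 32 = 20.53
Denominator = 231 + 20.53 = 251.53
RR4 = 118 / 251.53 = 0.4691

46.9%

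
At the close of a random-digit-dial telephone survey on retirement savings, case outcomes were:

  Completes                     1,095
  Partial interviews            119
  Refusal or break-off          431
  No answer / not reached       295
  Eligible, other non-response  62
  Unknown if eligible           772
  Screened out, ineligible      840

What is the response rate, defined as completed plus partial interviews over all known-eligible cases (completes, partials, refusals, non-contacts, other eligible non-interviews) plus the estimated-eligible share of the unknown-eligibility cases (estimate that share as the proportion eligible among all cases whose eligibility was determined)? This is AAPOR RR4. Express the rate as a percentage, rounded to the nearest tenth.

Numerator = 1095 + 119 = 1214
Eligible (known) = 1095 + 119 + 431 + 295 + 62 = 2002
e = 2002 / (2002 + 840) = 2002 / 2842 = 0.7044
e × U = 0.7044 × 772 = 543.80
Denominator = 2002 + 543.80 = 2545.80
RR4 = 1214 / 2545.80 = 0.4769

47.7%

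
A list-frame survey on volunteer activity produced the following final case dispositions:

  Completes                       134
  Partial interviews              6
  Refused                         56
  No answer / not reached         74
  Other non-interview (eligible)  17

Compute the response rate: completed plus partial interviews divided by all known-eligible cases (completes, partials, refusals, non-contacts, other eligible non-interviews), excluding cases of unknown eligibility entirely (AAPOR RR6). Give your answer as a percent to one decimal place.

48.8%

Top = 134 + 6 = 140
Denom = 134 + 6 + 56 + 74 + 17 = 287
RR6 = 140 / 287 = 0.4878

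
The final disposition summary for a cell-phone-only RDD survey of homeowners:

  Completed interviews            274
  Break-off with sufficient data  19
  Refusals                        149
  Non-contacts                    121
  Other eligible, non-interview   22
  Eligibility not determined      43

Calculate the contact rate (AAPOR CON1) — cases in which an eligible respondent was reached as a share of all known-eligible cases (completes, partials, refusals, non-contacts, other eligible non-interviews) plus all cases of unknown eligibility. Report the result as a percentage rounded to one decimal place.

73.9%

Num = 274 + 19 + 149 + 22 = 464
Base = 274 + 19 + 149 + 121 + 22 + 43 = 628
CON1 = 464 / 628 = 0.7389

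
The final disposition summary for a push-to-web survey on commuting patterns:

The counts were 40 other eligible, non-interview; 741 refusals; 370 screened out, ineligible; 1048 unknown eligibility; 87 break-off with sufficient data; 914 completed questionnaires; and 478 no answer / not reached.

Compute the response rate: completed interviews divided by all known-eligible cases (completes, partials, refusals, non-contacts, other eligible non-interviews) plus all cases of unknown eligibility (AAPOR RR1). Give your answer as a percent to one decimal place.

Numerator = 914
Denom = 914 + 87 + 741 + 478 + 40 + 1048 = 3308
RR1 = 914 / 3308 = 0.2763

27.6%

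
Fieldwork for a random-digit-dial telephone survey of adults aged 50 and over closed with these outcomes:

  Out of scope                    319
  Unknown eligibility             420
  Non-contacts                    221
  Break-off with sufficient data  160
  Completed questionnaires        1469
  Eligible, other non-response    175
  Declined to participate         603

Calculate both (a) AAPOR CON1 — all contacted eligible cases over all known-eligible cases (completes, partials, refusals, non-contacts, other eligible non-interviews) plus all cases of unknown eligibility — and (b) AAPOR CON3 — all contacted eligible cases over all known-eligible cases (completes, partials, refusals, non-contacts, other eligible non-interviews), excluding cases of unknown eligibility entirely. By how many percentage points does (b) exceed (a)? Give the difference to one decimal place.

Top → 1469 + 160 + 603 + 175 = 2407
Denom → 1469 + 160 + 603 + 221 + 175 + 420 = 3048
CON1 = 2407 / 3048 = 0.7897
Denom → 1469 + 160 + 603 + 221 + 175 = 2628
CON3 = 2407 / 2628 = 0.9159
Difference = 91.59 − 78.97 = 12.62 percentage points

12.6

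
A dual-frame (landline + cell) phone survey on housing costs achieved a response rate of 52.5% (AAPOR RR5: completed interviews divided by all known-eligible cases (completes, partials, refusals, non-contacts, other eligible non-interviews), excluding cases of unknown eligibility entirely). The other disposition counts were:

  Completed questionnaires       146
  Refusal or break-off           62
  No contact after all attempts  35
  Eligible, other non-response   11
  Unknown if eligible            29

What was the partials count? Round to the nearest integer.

24

RR5 = 146 / D = 0.525
D = 146 / 0.525 = 278.1
Remaining denominator categories sum to 254
partials = 278.1 − 254 ≈ 24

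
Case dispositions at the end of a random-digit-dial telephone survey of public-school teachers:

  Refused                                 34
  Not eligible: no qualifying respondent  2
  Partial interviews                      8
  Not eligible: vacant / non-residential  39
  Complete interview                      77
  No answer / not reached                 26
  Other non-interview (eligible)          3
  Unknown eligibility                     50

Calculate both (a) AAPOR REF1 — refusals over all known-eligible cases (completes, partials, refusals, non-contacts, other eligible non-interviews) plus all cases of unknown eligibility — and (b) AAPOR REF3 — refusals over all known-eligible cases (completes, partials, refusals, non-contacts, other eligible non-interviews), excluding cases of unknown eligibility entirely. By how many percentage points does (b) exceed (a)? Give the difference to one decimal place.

Not eligible = 2 + 39 = 41
Top = 34
Base = 77 + 8 + 34 + 26 + 3 + 50 = 198
REF1 = 34 / 198 = 0.1717
Base = 77 + 8 + 34 + 26 + 3 = 148
REF3 = 34 / 148 = 0.2297
Difference = 22.97 − 17.17 = 5.80 percentage points

5.8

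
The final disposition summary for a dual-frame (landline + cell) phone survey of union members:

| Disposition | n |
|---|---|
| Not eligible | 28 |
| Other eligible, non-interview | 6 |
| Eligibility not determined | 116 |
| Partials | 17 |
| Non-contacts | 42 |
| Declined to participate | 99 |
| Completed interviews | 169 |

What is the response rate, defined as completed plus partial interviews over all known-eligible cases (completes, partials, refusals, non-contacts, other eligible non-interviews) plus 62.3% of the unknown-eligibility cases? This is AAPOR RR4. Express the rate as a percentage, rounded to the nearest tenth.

45.9%

Numerator → 169 + 17 = 186
Eligible (known) → 169 + 17 + 99 + 42 + 6 = 333
Eligible share of unknowns → 0.6230 × 116 = 72.27
Base → 333 + 72.27 = 405.27
RR4 = 186 / 405.27 = 0.4590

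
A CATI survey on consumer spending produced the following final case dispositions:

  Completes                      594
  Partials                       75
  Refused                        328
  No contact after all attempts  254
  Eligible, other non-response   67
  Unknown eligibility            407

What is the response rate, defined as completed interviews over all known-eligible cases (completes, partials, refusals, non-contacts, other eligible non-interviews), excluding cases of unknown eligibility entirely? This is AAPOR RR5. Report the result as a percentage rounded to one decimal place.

45.1%

Numerator = 594
Denom = 594 + 75 + 328 + 254 + 67 = 1318
RR5 = 594 / 1318 = 0.4507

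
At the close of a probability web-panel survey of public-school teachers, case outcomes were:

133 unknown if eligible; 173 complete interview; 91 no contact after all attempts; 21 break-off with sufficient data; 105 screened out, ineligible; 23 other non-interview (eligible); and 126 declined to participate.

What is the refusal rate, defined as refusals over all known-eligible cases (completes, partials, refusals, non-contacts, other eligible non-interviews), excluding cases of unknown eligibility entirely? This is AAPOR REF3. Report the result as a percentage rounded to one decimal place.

29.0%

Top: 126
Base: 173 + 21 + 126 + 91 + 23 = 434
REF3 = 126 / 434 = 0.2903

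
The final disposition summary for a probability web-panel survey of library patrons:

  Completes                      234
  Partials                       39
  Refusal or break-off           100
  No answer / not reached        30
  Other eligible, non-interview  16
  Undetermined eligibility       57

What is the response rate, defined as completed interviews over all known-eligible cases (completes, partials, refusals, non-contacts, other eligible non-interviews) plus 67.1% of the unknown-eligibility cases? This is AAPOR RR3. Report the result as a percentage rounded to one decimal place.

51.2%

Top = 234
Known eligible = 234 + 39 + 100 + 30 + 16 = 419
Estimated eligible among unknowns = 0.6710 × 57 = 38.25
Denominator = 419 + 38.25 = 457.25
RR3 = 234 / 457.25 = 0.5118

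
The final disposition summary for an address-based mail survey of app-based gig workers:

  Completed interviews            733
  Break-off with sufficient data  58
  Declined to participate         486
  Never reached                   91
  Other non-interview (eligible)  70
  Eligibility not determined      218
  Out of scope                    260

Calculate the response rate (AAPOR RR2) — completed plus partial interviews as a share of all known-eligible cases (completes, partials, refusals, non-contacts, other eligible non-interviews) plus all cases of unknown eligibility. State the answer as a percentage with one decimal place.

47.8%

Numerator = 733 + 58 = 791
Denom = 733 + 58 + 486 + 91 + 70 + 218 = 1656
RR2 = 791 / 1656 = 0.4777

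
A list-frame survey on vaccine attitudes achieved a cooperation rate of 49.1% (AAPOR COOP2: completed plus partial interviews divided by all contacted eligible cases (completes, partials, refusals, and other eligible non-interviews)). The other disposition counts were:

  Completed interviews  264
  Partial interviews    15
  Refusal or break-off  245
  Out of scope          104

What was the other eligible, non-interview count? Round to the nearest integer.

44

Num: 264 + 15 = 279
COOP2 = 279 / D = 0.491
D = 279 / 0.491 = 568.2
Other denominator terms total 524
other eligible, non-interview = 568.2 − 524 ≈ 44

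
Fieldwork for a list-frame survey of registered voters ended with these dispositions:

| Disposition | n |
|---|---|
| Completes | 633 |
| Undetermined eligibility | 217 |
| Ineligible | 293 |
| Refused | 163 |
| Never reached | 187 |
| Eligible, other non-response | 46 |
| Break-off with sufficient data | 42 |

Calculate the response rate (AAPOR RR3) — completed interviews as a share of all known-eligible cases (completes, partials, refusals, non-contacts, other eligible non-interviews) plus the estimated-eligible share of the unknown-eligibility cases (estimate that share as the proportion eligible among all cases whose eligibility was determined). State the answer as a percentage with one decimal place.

51.0%

Numerator → 633
Known eligible → 633 + 42 + 163 + 187 + 46 = 1071
e = 1071 / (1071 + 293) = 1071 / 1364 = 0.7852
Estimated eligible among unknowns → 0.7852 × 217 = 170.39
Denom → 1071 + 170.39 = 1241.39
RR3 = 633 / 1241.39 = 0.5099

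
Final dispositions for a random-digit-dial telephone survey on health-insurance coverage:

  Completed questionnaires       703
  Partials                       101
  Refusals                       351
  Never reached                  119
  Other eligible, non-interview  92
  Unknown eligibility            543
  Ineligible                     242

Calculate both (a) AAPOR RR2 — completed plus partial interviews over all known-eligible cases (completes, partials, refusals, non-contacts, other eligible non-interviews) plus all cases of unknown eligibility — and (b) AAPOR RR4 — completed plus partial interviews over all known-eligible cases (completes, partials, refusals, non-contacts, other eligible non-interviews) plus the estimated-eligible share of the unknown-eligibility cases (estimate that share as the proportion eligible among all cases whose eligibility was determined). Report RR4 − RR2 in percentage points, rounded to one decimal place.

1.9

Top: 703 + 101 = 804
Denominator: 703 + 101 + 351 + 119 + 92 + 543 = 1909
RR2 = 804 / 1909 = 0.4212
Eligible (known): 703 + 101 + 351 + 119 + 92 = 1366
e = 1366 / (1366 + 242) = 1366 / 1608 = 0.8495
Estimated eligible among unknowns: 0.8495 × 543 = 461.28
Denominator: 1366 + 461.28 = 1827.28
RR4 = 804 / 1827.28 = 0.4400
Difference = 44.00 − 42.12 = 1.88 percentage points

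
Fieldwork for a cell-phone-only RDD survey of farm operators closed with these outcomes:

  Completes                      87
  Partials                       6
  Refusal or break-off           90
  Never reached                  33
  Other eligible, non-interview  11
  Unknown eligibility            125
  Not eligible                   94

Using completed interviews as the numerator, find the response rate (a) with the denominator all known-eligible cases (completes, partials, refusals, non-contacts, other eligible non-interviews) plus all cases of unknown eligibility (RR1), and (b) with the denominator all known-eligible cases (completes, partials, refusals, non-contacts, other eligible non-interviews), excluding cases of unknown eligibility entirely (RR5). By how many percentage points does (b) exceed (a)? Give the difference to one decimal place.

Num → 87
Denom → 87 + 6 + 90 + 33 + 11 + 125 = 352
RR1 = 87 / 352 = 0.2472
Denom → 87 + 6 + 90 + 33 + 11 = 227
RR5 = 87 / 227 = 0.3833
Difference = 38.33 − 24.72 = 13.61 percentage points

13.6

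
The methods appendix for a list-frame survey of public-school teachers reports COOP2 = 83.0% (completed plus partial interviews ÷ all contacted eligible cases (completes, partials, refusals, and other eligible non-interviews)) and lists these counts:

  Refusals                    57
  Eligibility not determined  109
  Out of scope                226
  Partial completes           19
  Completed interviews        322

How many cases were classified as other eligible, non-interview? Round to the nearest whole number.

Top: 322 + 19 = 341
COOP2 = 341 / D = 0.830
D = 341 / 0.830 = 410.8
Remaining denominator categories sum to 398
other eligible, non-interview = 410.8 − 398 ≈ 13

13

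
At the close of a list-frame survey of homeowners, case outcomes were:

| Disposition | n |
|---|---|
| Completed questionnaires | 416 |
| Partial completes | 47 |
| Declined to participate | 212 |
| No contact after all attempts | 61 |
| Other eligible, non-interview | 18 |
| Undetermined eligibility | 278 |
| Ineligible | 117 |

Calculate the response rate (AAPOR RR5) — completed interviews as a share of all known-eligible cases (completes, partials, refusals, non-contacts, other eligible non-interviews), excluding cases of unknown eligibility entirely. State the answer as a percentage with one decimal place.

55.2%

Top: 416
Base: 416 + 47 + 212 + 61 + 18 = 754
RR5 = 416 / 754 = 0.5517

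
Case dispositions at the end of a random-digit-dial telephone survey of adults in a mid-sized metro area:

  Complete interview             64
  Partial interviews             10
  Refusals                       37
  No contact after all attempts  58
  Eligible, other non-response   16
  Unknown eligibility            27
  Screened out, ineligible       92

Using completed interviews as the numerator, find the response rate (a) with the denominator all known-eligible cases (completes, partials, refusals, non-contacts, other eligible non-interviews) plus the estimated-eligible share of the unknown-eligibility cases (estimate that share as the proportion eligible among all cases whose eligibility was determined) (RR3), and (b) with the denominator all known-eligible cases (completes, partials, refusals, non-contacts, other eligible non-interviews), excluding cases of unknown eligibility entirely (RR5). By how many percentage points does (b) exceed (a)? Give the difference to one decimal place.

Num: 64
Eligible (known): 64 + 10 + 37 + 58 + 16 = 185
e = 185 / (185 + 92) = 185 / 277 = 0.6679
e × U: 0.6679 × 27 = 18.03
Denominator: 185 + 18.03 = 203.03
RR3 = 64 / 203.03 = 0.3152
Denominator: 64 + 10 + 37 + 58 + 16 = 185
RR5 = 64 / 185 = 0.3459
Difference = 34.59 − 31.52 = 3.07 percentage points

3.1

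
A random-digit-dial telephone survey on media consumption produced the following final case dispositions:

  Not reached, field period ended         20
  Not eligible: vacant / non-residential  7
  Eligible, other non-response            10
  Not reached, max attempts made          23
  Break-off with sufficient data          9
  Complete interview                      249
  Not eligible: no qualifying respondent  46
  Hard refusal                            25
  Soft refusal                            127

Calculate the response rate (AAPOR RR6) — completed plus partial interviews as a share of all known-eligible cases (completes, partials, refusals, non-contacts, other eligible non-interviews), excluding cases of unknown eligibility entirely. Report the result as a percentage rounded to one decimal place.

Declined to participate = 25 + 127 = 152
No answer / not reached = 20 + 23 = 43
Not eligible = 46 + 7 = 53
Top: 249 + 9 = 258
Denominator: 249 + 9 + 152 + 43 + 10 = 463
RR6 = 258 / 463 = 0.5572

55.7%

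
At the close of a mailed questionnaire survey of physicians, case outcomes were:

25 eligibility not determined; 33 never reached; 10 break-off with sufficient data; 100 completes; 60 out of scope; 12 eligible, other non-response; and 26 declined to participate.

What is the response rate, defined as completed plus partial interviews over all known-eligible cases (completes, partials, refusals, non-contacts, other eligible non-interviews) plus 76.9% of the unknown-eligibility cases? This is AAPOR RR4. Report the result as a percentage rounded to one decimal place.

54.9%

Numerator = 100 + 10 = 110
Known eligible = 100 + 10 + 26 + 33 + 12 = 181
e × U = 0.7690 × 25 = 19.23
Denominator = 181 + 19.23 = 200.23
RR4 = 110 / 200.23 = 0.5494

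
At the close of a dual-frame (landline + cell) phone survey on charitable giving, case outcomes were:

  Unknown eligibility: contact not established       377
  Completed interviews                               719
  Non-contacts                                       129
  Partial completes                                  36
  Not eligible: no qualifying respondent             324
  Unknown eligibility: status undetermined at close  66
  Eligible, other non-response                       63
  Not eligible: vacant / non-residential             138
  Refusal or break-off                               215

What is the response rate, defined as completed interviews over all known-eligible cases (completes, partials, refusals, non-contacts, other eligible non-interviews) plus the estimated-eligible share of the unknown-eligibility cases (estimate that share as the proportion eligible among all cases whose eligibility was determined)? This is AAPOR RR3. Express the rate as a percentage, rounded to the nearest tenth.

48.6%

Undetermined eligibility = 377 + 66 = 443
Out of scope = 324 + 138 = 462
Top = 719
Eligible (known) = 719 + 36 + 215 + 129 + 63 = 1162
e = 1162 / (1162 + 462) = 1162 / 1624 = 0.7155
Estimated eligible among unknowns = 0.7155 × 443 = 316.97
Denominator = 1162 + 316.97 = 1478.97
RR3 = 719 / 1478.97 = 0.4861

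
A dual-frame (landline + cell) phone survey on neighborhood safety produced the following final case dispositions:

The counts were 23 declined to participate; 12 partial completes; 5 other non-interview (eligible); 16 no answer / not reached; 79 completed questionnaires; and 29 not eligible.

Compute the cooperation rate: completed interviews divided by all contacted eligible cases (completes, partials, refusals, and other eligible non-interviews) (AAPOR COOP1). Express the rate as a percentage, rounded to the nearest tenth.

66.4%

Numerator: 79
Denom: 79 + 12 + 23 + 5 = 119
COOP1 = 79 / 119 = 0.6639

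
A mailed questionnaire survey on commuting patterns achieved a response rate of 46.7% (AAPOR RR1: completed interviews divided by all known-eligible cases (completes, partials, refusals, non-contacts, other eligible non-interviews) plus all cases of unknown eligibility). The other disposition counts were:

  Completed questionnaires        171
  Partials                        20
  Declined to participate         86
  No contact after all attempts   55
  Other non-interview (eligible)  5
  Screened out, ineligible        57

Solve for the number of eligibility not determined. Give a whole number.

29

RR1 = 171 / D = 0.467
D = 171 / 0.467 = 366.2
Remaining denominator categories sum to 337
eligibility not determined = 366.2 − 337 ≈ 29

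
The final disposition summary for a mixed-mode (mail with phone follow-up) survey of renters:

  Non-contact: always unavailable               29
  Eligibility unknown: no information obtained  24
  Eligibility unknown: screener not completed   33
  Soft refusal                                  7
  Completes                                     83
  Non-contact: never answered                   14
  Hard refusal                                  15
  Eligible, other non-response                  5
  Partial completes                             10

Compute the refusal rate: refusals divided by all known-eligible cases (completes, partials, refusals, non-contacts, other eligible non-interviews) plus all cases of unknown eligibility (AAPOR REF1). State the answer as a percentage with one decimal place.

10.0%

Refusals = 15 + 7 = 22
Non-contacts = 14 + 29 = 43
Unknown if eligible = 33 + 24 = 57
Num → 22
Denominator → 83 + 10 + 22 + 43 + 5 + 57 = 220
REF1 = 22 / 220 = 0.1000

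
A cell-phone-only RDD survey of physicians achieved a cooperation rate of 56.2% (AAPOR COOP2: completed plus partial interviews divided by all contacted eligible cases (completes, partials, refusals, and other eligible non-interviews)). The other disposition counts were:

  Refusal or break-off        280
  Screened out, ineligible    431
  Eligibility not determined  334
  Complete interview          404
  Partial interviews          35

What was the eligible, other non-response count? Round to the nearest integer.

62

Numerator = 404 + 35 = 439
COOP2 = 439 / D = 0.562
D = 439 / 0.562 = 781.1
Rest of base = 719
eligible, other non-response = 781.1 − 719 ≈ 62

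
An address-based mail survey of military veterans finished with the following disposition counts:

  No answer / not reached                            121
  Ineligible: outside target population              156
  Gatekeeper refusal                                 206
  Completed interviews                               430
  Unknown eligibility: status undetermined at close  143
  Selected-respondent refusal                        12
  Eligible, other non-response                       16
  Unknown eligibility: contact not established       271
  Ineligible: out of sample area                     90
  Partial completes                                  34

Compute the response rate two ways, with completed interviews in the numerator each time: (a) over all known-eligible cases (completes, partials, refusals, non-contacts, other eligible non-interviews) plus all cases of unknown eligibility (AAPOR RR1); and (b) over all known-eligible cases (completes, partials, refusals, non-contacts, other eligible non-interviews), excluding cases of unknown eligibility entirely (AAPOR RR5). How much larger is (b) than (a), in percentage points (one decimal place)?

Refused = 206 + 12 = 218
Unknown if eligible = 271 + 143 = 414
Out of scope = 156 + 90 = 246
Num: 430
Denominator: 430 + 34 + 218 + 121 + 16 + 414 = 1233
RR1 = 430 / 1233 = 0.3487
Denominator: 430 + 34 + 218 + 121 + 16 = 819
RR5 = 430 / 819 = 0.5250
Difference = 52.50 − 34.87 = 17.63 percentage points

17.6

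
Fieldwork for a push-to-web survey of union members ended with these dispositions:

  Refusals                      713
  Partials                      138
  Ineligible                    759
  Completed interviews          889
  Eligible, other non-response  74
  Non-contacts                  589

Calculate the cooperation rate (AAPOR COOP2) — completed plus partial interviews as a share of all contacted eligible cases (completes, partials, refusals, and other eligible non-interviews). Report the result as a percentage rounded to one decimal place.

Numerator → 889 + 138 = 1027
Base → 889 + 138 + 713 + 74 = 1814
COOP2 = 1027 / 1814 = 0.5662

56.6%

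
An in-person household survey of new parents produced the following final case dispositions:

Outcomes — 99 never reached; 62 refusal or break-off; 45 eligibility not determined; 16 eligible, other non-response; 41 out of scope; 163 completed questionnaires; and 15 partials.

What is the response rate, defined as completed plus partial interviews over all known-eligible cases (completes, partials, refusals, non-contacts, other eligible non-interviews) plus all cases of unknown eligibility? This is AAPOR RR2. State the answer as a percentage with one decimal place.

44.5%

Numerator = 163 + 15 = 178
Denominator = 163 + 15 + 62 + 99 + 16 + 45 = 400
RR2 = 178 / 400 = 0.4450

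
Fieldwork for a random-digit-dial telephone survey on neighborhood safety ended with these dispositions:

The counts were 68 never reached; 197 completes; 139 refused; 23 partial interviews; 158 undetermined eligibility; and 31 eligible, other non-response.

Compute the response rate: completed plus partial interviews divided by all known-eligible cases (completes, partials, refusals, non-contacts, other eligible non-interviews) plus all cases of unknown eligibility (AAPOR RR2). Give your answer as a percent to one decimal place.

Num → 197 + 23 = 220
Base → 197 + 23 + 139 + 68 + 31 + 158 = 616
RR2 = 220 / 616 = 0.3571

35.7%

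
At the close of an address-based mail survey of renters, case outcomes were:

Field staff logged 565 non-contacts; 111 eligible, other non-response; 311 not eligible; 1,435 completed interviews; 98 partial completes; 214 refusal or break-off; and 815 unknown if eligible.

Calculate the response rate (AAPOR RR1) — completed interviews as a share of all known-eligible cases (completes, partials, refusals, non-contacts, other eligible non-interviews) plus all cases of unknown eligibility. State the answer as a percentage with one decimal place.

Top: 1435
Base: 1435 + 98 + 214 + 565 + 111 + 815 = 3238
RR1 = 1435 / 3238 = 0.4432

44.3%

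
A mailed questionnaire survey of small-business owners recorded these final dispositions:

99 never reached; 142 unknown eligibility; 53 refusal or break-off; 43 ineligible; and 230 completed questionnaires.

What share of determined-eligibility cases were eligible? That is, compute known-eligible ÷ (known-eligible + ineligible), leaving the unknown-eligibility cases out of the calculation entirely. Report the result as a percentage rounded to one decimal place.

89.9%

Eligible (known) → 230 + 53 + 99 = 382
e = 382 / (382 + 43) = 382 / 425 = 0.8988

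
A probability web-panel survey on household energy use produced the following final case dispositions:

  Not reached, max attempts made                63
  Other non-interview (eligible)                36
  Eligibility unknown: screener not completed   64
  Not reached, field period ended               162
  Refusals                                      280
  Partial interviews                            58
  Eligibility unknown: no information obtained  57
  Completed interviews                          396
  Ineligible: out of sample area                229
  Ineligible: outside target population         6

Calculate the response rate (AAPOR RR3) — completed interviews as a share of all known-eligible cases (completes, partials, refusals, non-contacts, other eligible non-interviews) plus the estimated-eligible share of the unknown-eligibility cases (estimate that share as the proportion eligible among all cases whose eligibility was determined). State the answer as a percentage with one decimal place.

No contact after all attempts = 162 + 63 = 225
Eligibility not determined = 64 + 57 = 121
Out of scope = 6 + 229 = 235
Num → 396
Determined eligible → 396 + 58 + 280 + 225 + 36 = 995
e = 995 / (995 + 235) = 995 / 1230 = 0.8089
Estimated eligible among unknowns → 0.8089 × 121 = 97.88
Denom → 995 + 97.88 = 1092.88
RR3 = 396 / 1092.88 = 0.3623

36.2%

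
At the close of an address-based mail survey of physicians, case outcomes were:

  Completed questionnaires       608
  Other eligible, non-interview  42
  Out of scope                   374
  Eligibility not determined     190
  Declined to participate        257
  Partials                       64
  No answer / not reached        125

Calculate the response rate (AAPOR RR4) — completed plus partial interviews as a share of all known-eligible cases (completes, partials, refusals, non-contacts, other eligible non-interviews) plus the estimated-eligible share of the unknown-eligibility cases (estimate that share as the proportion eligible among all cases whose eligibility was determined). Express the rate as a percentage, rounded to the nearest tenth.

Top → 608 + 64 = 672
Known eligible → 608 + 64 + 257 + 125 + 42 = 1096
e = 1096 / (1096 + 374) = 1096 / 1470 = 0.7456
e × U → 0.7456 × 190 = 141.66
Denominator → 1096 + 141.66 = 1237.66
RR4 = 672 / 1237.66 = 0.5430

54.3%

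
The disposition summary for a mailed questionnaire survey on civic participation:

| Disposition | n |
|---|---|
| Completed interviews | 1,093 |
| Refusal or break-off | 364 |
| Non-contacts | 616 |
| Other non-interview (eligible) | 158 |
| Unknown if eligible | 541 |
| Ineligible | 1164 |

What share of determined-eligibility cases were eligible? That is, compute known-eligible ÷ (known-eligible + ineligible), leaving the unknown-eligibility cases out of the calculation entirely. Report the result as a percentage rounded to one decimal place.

Determined eligible: 1093 + 364 + 616 + 158 = 2231
e = 2231 / (2231 + 1164) = 2231 / 3395 = 0.6571

65.7%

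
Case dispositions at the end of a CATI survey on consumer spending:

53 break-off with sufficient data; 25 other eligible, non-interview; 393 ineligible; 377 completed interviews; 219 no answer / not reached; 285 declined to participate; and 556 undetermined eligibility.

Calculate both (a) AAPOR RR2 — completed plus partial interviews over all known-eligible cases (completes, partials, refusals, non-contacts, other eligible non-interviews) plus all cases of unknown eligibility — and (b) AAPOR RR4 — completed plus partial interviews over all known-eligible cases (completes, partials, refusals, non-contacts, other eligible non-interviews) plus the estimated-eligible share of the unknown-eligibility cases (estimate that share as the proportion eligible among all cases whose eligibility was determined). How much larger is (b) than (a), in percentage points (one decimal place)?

Top: 377 + 53 = 430
Denom: 377 + 53 + 285 + 219 + 25 + 556 = 1515
RR2 = 430 / 1515 = 0.2838
Determined eligible: 377 + 53 + 285 + 219 + 25 = 959
e = 959 / (959 + 393) = 959 / 1352 = 0.7093
Eligible share of unknowns: 0.7093 × 556 = 394.37
Denom: 959 + 394.37 = 1353.37
RR4 = 430 / 1353.37 = 0.3177
Difference = 31.77 − 28.38 = 3.39 percentage points

3.4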